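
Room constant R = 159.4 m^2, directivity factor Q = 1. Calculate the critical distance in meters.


Given values:
  R = 159.4 m^2, Q = 1
Formula: d_c = 0.141 * sqrt(Q * R)
Compute Q * R = 1 * 159.4 = 159.4
Compute sqrt(159.4) = 12.6254
d_c = 0.141 * 12.6254 = 1.78

1.78 m


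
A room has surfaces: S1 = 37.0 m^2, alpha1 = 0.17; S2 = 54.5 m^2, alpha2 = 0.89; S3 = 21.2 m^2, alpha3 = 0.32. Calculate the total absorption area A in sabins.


Given surfaces:
  Surface 1: 37.0 * 0.17 = 6.29
  Surface 2: 54.5 * 0.89 = 48.505
  Surface 3: 21.2 * 0.32 = 6.784
Formula: A = sum(Si * alpha_i)
A = 6.29 + 48.505 + 6.784
A = 61.58

61.58 sabins


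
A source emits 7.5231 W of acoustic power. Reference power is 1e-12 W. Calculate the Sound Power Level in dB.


Given values:
  W = 7.5231 W
  W_ref = 1e-12 W
Formula: SWL = 10 * log10(W / W_ref)
Compute ratio: W / W_ref = 7523100000000
Compute log10: log10(7523100000000) = 12.876397
Multiply: SWL = 10 * 12.876397 = 128.76

128.76 dB


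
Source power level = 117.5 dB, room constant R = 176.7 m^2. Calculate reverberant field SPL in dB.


Given values:
  Lw = 117.5 dB, R = 176.7 m^2
Formula: SPL = Lw + 10 * log10(4 / R)
Compute 4 / R = 4 / 176.7 = 0.022637
Compute 10 * log10(0.022637) = -16.4518
SPL = 117.5 + (-16.4518) = 101.05

101.05 dB


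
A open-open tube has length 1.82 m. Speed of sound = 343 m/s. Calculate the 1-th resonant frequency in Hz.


Given values:
  Tube type: open-open, L = 1.82 m, c = 343 m/s, n = 1
Formula: f_n = n * c / (2 * L)
Compute 2 * L = 2 * 1.82 = 3.64
f = 1 * 343 / 3.64
f = 94.23

94.23 Hz


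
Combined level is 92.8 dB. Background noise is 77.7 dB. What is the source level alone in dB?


Given values:
  L_total = 92.8 dB, L_bg = 77.7 dB
Formula: L_source = 10 * log10(10^(L_total/10) - 10^(L_bg/10))
Convert to linear:
  10^(92.8/10) = 1905460717.9632
  10^(77.7/10) = 58884365.5356
Difference: 1905460717.9632 - 58884365.5356 = 1846576352.4276
L_source = 10 * log10(1846576352.4276) = 92.66

92.66 dB


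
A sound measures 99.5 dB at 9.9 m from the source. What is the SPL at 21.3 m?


Given values:
  SPL1 = 99.5 dB, r1 = 9.9 m, r2 = 21.3 m
Formula: SPL2 = SPL1 - 20 * log10(r2 / r1)
Compute ratio: r2 / r1 = 21.3 / 9.9 = 2.1515
Compute log10: log10(2.1515) = 0.332741
Compute drop: 20 * 0.332741 = 6.6548
SPL2 = 99.5 - 6.6548 = 92.85

92.85 dB


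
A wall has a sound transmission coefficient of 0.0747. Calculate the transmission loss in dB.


Given values:
  tau = 0.0747
Formula: TL = 10 * log10(1 / tau)
Compute 1 / tau = 1 / 0.0747 = 13.3869
Compute log10(13.3869) = 1.12668
TL = 10 * 1.12668 = 11.27

11.27 dB


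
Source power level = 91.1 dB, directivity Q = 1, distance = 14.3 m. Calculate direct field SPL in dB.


Given values:
  Lw = 91.1 dB, Q = 1, r = 14.3 m
Formula: SPL = Lw + 10 * log10(Q / (4 * pi * r^2))
Compute 4 * pi * r^2 = 4 * pi * 14.3^2 = 2569.6971
Compute Q / denom = 1 / 2569.6971 = 0.00038915
Compute 10 * log10(0.00038915) = -34.0988
SPL = 91.1 + (-34.0988) = 57.0

57.0 dB


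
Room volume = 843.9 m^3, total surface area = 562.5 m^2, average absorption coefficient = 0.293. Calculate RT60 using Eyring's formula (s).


Given values:
  V = 843.9 m^3, S = 562.5 m^2, alpha = 0.293
Formula: RT60 = 0.161 * V / (-S * ln(1 - alpha))
Compute ln(1 - 0.293) = ln(0.707) = -0.346725
Denominator: -562.5 * -0.346725 = 195.0328
Numerator: 0.161 * 843.9 = 135.8679
RT60 = 135.8679 / 195.0328 = 0.697

0.697 s


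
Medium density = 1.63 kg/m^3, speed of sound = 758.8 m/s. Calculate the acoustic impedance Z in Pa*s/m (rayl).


Given values:
  rho = 1.63 kg/m^3
  c = 758.8 m/s
Formula: Z = rho * c
Z = 1.63 * 758.8
Z = 1236.84

1236.84 rayl


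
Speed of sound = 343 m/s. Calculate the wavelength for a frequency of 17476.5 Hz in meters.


Given values:
  c = 343 m/s, f = 17476.5 Hz
Formula: lambda = c / f
lambda = 343 / 17476.5
lambda = 0.0196

0.0196 m


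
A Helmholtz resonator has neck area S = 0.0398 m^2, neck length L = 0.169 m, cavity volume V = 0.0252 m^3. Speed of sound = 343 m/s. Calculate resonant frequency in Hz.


Given values:
  S = 0.0398 m^2, L = 0.169 m, V = 0.0252 m^3, c = 343 m/s
Formula: f = (c / (2*pi)) * sqrt(S / (V * L))
Compute V * L = 0.0252 * 0.169 = 0.0042588
Compute S / (V * L) = 0.0398 / 0.0042588 = 9.3454
Compute sqrt(9.3454) = 3.057025
Compute c / (2*pi) = 343 / 6.283185 = 54.590148
f = 54.590148 * 3.057025 = 166.88

166.88 Hz


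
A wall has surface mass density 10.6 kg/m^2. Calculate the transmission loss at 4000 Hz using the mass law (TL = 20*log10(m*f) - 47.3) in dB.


Given values:
  m = 10.6 kg/m^2, f = 4000 Hz
Formula: TL = 20 * log10(m * f) - 47.3
Compute m * f = 10.6 * 4000 = 42400.0
Compute log10(42400.0) = 4.627366
Compute 20 * 4.627366 = 92.5473
TL = 92.5473 - 47.3 = 45.25

45.25 dB


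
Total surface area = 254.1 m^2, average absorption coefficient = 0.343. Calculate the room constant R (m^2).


Given values:
  S = 254.1 m^2, alpha = 0.343
Formula: R = S * alpha / (1 - alpha)
Numerator: 254.1 * 0.343 = 87.1563
Denominator: 1 - 0.343 = 0.657
R = 87.1563 / 0.657 = 132.66

132.66 m^2


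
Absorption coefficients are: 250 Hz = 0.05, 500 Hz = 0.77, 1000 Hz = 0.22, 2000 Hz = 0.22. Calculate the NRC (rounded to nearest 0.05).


Given values:
  a_250 = 0.05, a_500 = 0.77
  a_1000 = 0.22, a_2000 = 0.22
Formula: NRC = (a250 + a500 + a1000 + a2000) / 4
Sum = 0.05 + 0.77 + 0.22 + 0.22 = 1.26
NRC = 1.26 / 4 = 0.315
Rounded to nearest 0.05: 0.3

0.3


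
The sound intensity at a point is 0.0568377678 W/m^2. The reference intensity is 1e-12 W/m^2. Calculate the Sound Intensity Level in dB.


Given values:
  I = 0.0568377678 W/m^2
  I_ref = 1e-12 W/m^2
Formula: SIL = 10 * log10(I / I_ref)
Compute ratio: I / I_ref = 56837767800
Compute log10: log10(56837767800) = 10.754637
Multiply: SIL = 10 * 10.754637 = 107.55

107.55 dB


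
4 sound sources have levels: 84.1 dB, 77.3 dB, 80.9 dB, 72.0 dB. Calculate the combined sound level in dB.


Formula: L_total = 10 * log10( sum(10^(Li/10)) )
  Source 1: 10^(84.1/10) = 257039578.2769
  Source 2: 10^(77.3/10) = 53703179.637
  Source 3: 10^(80.9/10) = 123026877.0812
  Source 4: 10^(72.0/10) = 15848931.9246
Sum of linear values = 449618566.9197
L_total = 10 * log10(449618566.9197) = 86.53

86.53 dB


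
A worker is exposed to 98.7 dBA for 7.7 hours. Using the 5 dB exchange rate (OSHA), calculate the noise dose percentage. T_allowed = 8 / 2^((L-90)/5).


Given values:
  L = 98.7 dBA, T = 7.7 hours
Formula: T_allowed = 8 / 2^((L - 90) / 5)
Compute exponent: (98.7 - 90) / 5 = 1.74
Compute 2^(1.74) = 3.340352
T_allowed = 8 / 3.340352 = 2.394957 hours
Dose = (T / T_allowed) * 100
Dose = (7.7 / 2.394957) * 100 = 321.51

321.51 %


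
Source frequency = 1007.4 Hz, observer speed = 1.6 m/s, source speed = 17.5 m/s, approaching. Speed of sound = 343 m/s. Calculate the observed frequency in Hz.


Given values:
  f_s = 1007.4 Hz, v_o = 1.6 m/s, v_s = 17.5 m/s
  Direction: approaching
Formula: f_o = f_s * (c + v_o) / (c - v_s)
Numerator: c + v_o = 343 + 1.6 = 344.6
Denominator: c - v_s = 343 - 17.5 = 325.5
f_o = 1007.4 * 344.6 / 325.5 = 1066.51

1066.51 Hz


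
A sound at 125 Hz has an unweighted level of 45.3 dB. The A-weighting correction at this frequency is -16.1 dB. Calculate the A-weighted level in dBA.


Given values:
  SPL = 45.3 dB
  A-weighting at 125 Hz = -16.1 dB
Formula: L_A = SPL + A_weight
L_A = 45.3 + (-16.1)
L_A = 29.2

29.2 dBA


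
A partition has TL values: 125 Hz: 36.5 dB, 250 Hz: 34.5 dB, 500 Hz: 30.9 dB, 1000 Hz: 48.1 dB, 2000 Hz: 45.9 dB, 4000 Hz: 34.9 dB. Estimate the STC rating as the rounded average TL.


Given TL values at each frequency:
  125 Hz: 36.5 dB
  250 Hz: 34.5 dB
  500 Hz: 30.9 dB
  1000 Hz: 48.1 dB
  2000 Hz: 45.9 dB
  4000 Hz: 34.9 dB
Formula: STC ~ round(average of TL values)
Sum = 36.5 + 34.5 + 30.9 + 48.1 + 45.9 + 34.9 = 230.8
Average = 230.8 / 6 = 38.47
Rounded: 38

38


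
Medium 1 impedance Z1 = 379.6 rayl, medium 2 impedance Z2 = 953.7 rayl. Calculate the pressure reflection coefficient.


Given values:
  Z1 = 379.6 rayl, Z2 = 953.7 rayl
Formula: R = (Z2 - Z1) / (Z2 + Z1)
Numerator: Z2 - Z1 = 953.7 - 379.6 = 574.1
Denominator: Z2 + Z1 = 953.7 + 379.6 = 1333.3
R = 574.1 / 1333.3 = 0.4306

0.4306


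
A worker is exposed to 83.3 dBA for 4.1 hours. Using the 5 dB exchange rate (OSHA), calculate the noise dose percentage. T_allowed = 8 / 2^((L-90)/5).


Given values:
  L = 83.3 dBA, T = 4.1 hours
Formula: T_allowed = 8 / 2^((L - 90) / 5)
Compute exponent: (83.3 - 90) / 5 = -1.34
Compute 2^(-1.34) = 0.395021
T_allowed = 8 / 0.395021 = 20.252088 hours
Dose = (T / T_allowed) * 100
Dose = (4.1 / 20.252088) * 100 = 20.24

20.24 %


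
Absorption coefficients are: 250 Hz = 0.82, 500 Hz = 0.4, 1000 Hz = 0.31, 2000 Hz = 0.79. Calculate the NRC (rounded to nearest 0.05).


Given values:
  a_250 = 0.82, a_500 = 0.4
  a_1000 = 0.31, a_2000 = 0.79
Formula: NRC = (a250 + a500 + a1000 + a2000) / 4
Sum = 0.82 + 0.4 + 0.31 + 0.79 = 2.32
NRC = 2.32 / 4 = 0.58
Rounded to nearest 0.05: 0.6

0.6


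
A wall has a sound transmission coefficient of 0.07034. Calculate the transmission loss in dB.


Given values:
  tau = 0.07034
Formula: TL = 10 * log10(1 / tau)
Compute 1 / tau = 1 / 0.07034 = 14.2167
Compute log10(14.2167) = 1.152799
TL = 10 * 1.152799 = 11.53

11.53 dB


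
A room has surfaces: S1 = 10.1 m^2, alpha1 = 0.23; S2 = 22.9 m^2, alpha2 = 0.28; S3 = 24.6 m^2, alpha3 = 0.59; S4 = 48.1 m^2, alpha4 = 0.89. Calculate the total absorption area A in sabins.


Given surfaces:
  Surface 1: 10.1 * 0.23 = 2.323
  Surface 2: 22.9 * 0.28 = 6.412
  Surface 3: 24.6 * 0.59 = 14.514
  Surface 4: 48.1 * 0.89 = 42.809
Formula: A = sum(Si * alpha_i)
A = 2.323 + 6.412 + 14.514 + 42.809
A = 66.06

66.06 sabins


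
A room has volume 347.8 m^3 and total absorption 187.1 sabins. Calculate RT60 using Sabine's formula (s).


Given values:
  V = 347.8 m^3
  A = 187.1 sabins
Formula: RT60 = 0.161 * V / A
Numerator: 0.161 * 347.8 = 55.9958
RT60 = 55.9958 / 187.1 = 0.299

0.299 s


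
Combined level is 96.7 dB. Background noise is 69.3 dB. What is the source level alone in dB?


Given values:
  L_total = 96.7 dB, L_bg = 69.3 dB
Formula: L_source = 10 * log10(10^(L_total/10) - 10^(L_bg/10))
Convert to linear:
  10^(96.7/10) = 4677351412.872
  10^(69.3/10) = 8511380.382
Difference: 4677351412.872 - 8511380.382 = 4668840032.49
L_source = 10 * log10(4668840032.49) = 96.69

96.69 dB


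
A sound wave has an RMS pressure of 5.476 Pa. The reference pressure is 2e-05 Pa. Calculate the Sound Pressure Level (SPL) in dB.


Given values:
  p = 5.476 Pa
  p_ref = 2e-05 Pa
Formula: SPL = 20 * log10(p / p_ref)
Compute ratio: p / p_ref = 5.476 / 2e-05 = 273800
Compute log10: log10(273800) = 5.437433
Multiply: SPL = 20 * 5.437433 = 108.75

108.75 dB


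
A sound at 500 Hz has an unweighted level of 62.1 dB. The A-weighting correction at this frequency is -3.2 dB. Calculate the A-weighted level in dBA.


Given values:
  SPL = 62.1 dB
  A-weighting at 500 Hz = -3.2 dB
Formula: L_A = SPL + A_weight
L_A = 62.1 + (-3.2)
L_A = 58.9

58.9 dBA


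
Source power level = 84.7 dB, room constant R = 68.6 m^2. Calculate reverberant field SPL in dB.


Given values:
  Lw = 84.7 dB, R = 68.6 m^2
Formula: SPL = Lw + 10 * log10(4 / R)
Compute 4 / R = 4 / 68.6 = 0.058309
Compute 10 * log10(0.058309) = -12.3426
SPL = 84.7 + (-12.3426) = 72.36

72.36 dB


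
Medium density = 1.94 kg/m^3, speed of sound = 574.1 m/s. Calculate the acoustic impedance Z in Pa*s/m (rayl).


Given values:
  rho = 1.94 kg/m^3
  c = 574.1 m/s
Formula: Z = rho * c
Z = 1.94 * 574.1
Z = 1113.75

1113.75 rayl


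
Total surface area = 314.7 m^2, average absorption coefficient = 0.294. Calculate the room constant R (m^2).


Given values:
  S = 314.7 m^2, alpha = 0.294
Formula: R = S * alpha / (1 - alpha)
Numerator: 314.7 * 0.294 = 92.5218
Denominator: 1 - 0.294 = 0.706
R = 92.5218 / 0.706 = 131.05

131.05 m^2


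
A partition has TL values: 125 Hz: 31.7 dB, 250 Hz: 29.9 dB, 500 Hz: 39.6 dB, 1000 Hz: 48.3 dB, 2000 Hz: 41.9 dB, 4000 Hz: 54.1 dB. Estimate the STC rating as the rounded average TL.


Given TL values at each frequency:
  125 Hz: 31.7 dB
  250 Hz: 29.9 dB
  500 Hz: 39.6 dB
  1000 Hz: 48.3 dB
  2000 Hz: 41.9 dB
  4000 Hz: 54.1 dB
Formula: STC ~ round(average of TL values)
Sum = 31.7 + 29.9 + 39.6 + 48.3 + 41.9 + 54.1 = 245.5
Average = 245.5 / 6 = 40.92
Rounded: 41

41


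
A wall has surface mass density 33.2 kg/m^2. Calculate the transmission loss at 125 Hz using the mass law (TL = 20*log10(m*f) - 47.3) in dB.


Given values:
  m = 33.2 kg/m^2, f = 125 Hz
Formula: TL = 20 * log10(m * f) - 47.3
Compute m * f = 33.2 * 125 = 4150.0
Compute log10(4150.0) = 3.618048
Compute 20 * 3.618048 = 72.361
TL = 72.361 - 47.3 = 25.06

25.06 dB


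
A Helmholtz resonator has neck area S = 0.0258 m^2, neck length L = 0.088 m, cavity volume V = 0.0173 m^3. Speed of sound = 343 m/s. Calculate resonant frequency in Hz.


Given values:
  S = 0.0258 m^2, L = 0.088 m, V = 0.0173 m^3, c = 343 m/s
Formula: f = (c / (2*pi)) * sqrt(S / (V * L))
Compute V * L = 0.0173 * 0.088 = 0.0015224
Compute S / (V * L) = 0.0258 / 0.0015224 = 16.9469
Compute sqrt(16.9469) = 4.116661
Compute c / (2*pi) = 343 / 6.283185 = 54.590148
f = 54.590148 * 4.116661 = 224.73

224.73 Hz


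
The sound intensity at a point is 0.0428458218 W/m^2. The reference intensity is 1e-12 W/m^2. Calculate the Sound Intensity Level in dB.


Given values:
  I = 0.0428458218 W/m^2
  I_ref = 1e-12 W/m^2
Formula: SIL = 10 * log10(I / I_ref)
Compute ratio: I / I_ref = 42845821800
Compute log10: log10(42845821800) = 10.631908
Multiply: SIL = 10 * 10.631908 = 106.32

106.32 dB


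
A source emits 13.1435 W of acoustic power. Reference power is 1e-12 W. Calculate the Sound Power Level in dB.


Given values:
  W = 13.1435 W
  W_ref = 1e-12 W
Formula: SWL = 10 * log10(W / W_ref)
Compute ratio: W / W_ref = 13143500000000
Compute log10: log10(13143500000000) = 13.118711
Multiply: SWL = 10 * 13.118711 = 131.19

131.19 dB


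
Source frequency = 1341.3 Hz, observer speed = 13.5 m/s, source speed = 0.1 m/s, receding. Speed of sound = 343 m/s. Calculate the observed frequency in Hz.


Given values:
  f_s = 1341.3 Hz, v_o = 13.5 m/s, v_s = 0.1 m/s
  Direction: receding
Formula: f_o = f_s * (c - v_o) / (c + v_s)
Numerator: c - v_o = 343 - 13.5 = 329.5
Denominator: c + v_s = 343 + 0.1 = 343.1
f_o = 1341.3 * 329.5 / 343.1 = 1288.13

1288.13 Hz


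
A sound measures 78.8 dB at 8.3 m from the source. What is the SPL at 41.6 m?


Given values:
  SPL1 = 78.8 dB, r1 = 8.3 m, r2 = 41.6 m
Formula: SPL2 = SPL1 - 20 * log10(r2 / r1)
Compute ratio: r2 / r1 = 41.6 / 8.3 = 5.012
Compute log10: log10(5.012) = 0.700011
Compute drop: 20 * 0.700011 = 14.0002
SPL2 = 78.8 - 14.0002 = 64.8

64.8 dB


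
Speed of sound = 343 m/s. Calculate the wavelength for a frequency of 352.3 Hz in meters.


Given values:
  c = 343 m/s, f = 352.3 Hz
Formula: lambda = c / f
lambda = 343 / 352.3
lambda = 0.9736

0.9736 m


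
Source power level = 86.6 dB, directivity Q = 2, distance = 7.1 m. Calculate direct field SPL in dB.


Given values:
  Lw = 86.6 dB, Q = 2, r = 7.1 m
Formula: SPL = Lw + 10 * log10(Q / (4 * pi * r^2))
Compute 4 * pi * r^2 = 4 * pi * 7.1^2 = 633.4707
Compute Q / denom = 2 / 633.4707 = 0.00315721
Compute 10 * log10(0.00315721) = -25.007
SPL = 86.6 + (-25.007) = 61.59

61.59 dB


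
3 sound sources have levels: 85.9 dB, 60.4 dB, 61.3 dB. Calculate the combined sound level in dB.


Formula: L_total = 10 * log10( sum(10^(Li/10)) )
  Source 1: 10^(85.9/10) = 389045144.9943
  Source 2: 10^(60.4/10) = 1096478.1961
  Source 3: 10^(61.3/10) = 1348962.8826
Sum of linear values = 391490586.073
L_total = 10 * log10(391490586.073) = 85.93

85.93 dB


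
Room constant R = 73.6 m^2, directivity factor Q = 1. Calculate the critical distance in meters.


Given values:
  R = 73.6 m^2, Q = 1
Formula: d_c = 0.141 * sqrt(Q * R)
Compute Q * R = 1 * 73.6 = 73.6
Compute sqrt(73.6) = 8.579
d_c = 0.141 * 8.579 = 1.21

1.21 m


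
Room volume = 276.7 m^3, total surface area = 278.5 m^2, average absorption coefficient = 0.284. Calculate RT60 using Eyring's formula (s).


Given values:
  V = 276.7 m^3, S = 278.5 m^2, alpha = 0.284
Formula: RT60 = 0.161 * V / (-S * ln(1 - alpha))
Compute ln(1 - 0.284) = ln(0.716) = -0.334075
Denominator: -278.5 * -0.334075 = 93.0399
Numerator: 0.161 * 276.7 = 44.5487
RT60 = 44.5487 / 93.0399 = 0.479

0.479 s


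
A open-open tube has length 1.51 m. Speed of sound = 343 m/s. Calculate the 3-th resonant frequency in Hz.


Given values:
  Tube type: open-open, L = 1.51 m, c = 343 m/s, n = 3
Formula: f_n = n * c / (2 * L)
Compute 2 * L = 2 * 1.51 = 3.02
f = 3 * 343 / 3.02
f = 340.73

340.73 Hz


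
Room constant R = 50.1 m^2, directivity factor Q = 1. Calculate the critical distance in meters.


Given values:
  R = 50.1 m^2, Q = 1
Formula: d_c = 0.141 * sqrt(Q * R)
Compute Q * R = 1 * 50.1 = 50.1
Compute sqrt(50.1) = 7.0781
d_c = 0.141 * 7.0781 = 0.998

0.998 m


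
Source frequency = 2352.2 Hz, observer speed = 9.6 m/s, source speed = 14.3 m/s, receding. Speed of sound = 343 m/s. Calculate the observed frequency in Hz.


Given values:
  f_s = 2352.2 Hz, v_o = 9.6 m/s, v_s = 14.3 m/s
  Direction: receding
Formula: f_o = f_s * (c - v_o) / (c + v_s)
Numerator: c - v_o = 343 - 9.6 = 333.4
Denominator: c + v_s = 343 + 14.3 = 357.3
f_o = 2352.2 * 333.4 / 357.3 = 2194.86

2194.86 Hz


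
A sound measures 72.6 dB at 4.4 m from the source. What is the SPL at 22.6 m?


Given values:
  SPL1 = 72.6 dB, r1 = 4.4 m, r2 = 22.6 m
Formula: SPL2 = SPL1 - 20 * log10(r2 / r1)
Compute ratio: r2 / r1 = 22.6 / 4.4 = 5.1364
Compute log10: log10(5.1364) = 0.710659
Compute drop: 20 * 0.710659 = 14.2132
SPL2 = 72.6 - 14.2132 = 58.39

58.39 dB


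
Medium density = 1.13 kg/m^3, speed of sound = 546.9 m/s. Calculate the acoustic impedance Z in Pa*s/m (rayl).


Given values:
  rho = 1.13 kg/m^3
  c = 546.9 m/s
Formula: Z = rho * c
Z = 1.13 * 546.9
Z = 618.0

618.0 rayl


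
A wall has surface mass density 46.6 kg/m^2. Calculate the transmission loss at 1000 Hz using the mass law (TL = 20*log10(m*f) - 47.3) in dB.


Given values:
  m = 46.6 kg/m^2, f = 1000 Hz
Formula: TL = 20 * log10(m * f) - 47.3
Compute m * f = 46.6 * 1000 = 46600.0
Compute log10(46600.0) = 4.668386
Compute 20 * 4.668386 = 93.3677
TL = 93.3677 - 47.3 = 46.07

46.07 dB


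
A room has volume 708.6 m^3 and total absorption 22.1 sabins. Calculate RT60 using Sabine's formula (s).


Given values:
  V = 708.6 m^3
  A = 22.1 sabins
Formula: RT60 = 0.161 * V / A
Numerator: 0.161 * 708.6 = 114.0846
RT60 = 114.0846 / 22.1 = 5.162

5.162 s


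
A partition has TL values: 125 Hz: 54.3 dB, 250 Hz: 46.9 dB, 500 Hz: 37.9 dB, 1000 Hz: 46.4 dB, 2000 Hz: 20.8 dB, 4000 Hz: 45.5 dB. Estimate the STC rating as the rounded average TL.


Given TL values at each frequency:
  125 Hz: 54.3 dB
  250 Hz: 46.9 dB
  500 Hz: 37.9 dB
  1000 Hz: 46.4 dB
  2000 Hz: 20.8 dB
  4000 Hz: 45.5 dB
Formula: STC ~ round(average of TL values)
Sum = 54.3 + 46.9 + 37.9 + 46.4 + 20.8 + 45.5 = 251.8
Average = 251.8 / 6 = 41.97
Rounded: 42

42


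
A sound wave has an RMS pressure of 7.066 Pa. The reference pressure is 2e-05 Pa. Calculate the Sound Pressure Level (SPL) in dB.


Given values:
  p = 7.066 Pa
  p_ref = 2e-05 Pa
Formula: SPL = 20 * log10(p / p_ref)
Compute ratio: p / p_ref = 7.066 / 2e-05 = 353300
Compute log10: log10(353300) = 5.548144
Multiply: SPL = 20 * 5.548144 = 110.96

110.96 dB


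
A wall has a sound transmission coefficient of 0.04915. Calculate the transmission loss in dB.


Given values:
  tau = 0.04915
Formula: TL = 10 * log10(1 / tau)
Compute 1 / tau = 1 / 0.04915 = 20.3459
Compute log10(20.3459) = 1.308477
TL = 10 * 1.308477 = 13.08

13.08 dB


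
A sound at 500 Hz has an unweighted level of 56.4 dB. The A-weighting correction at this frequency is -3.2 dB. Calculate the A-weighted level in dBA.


Given values:
  SPL = 56.4 dB
  A-weighting at 500 Hz = -3.2 dB
Formula: L_A = SPL + A_weight
L_A = 56.4 + (-3.2)
L_A = 53.2

53.2 dBA


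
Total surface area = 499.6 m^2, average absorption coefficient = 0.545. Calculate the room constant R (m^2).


Given values:
  S = 499.6 m^2, alpha = 0.545
Formula: R = S * alpha / (1 - alpha)
Numerator: 499.6 * 0.545 = 272.282
Denominator: 1 - 0.545 = 0.455
R = 272.282 / 0.455 = 598.42

598.42 m^2


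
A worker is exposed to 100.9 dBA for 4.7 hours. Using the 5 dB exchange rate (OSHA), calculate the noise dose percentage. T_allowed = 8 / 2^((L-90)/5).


Given values:
  L = 100.9 dBA, T = 4.7 hours
Formula: T_allowed = 8 / 2^((L - 90) / 5)
Compute exponent: (100.9 - 90) / 5 = 2.18
Compute 2^(2.18) = 4.531536
T_allowed = 8 / 4.531536 = 1.765406 hours
Dose = (T / T_allowed) * 100
Dose = (4.7 / 1.765406) * 100 = 266.23

266.23 %


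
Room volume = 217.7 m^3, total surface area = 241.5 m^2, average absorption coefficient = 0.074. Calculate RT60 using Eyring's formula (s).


Given values:
  V = 217.7 m^3, S = 241.5 m^2, alpha = 0.074
Formula: RT60 = 0.161 * V / (-S * ln(1 - alpha))
Compute ln(1 - 0.074) = ln(0.926) = -0.076881
Denominator: -241.5 * -0.076881 = 18.5668
Numerator: 0.161 * 217.7 = 35.0497
RT60 = 35.0497 / 18.5668 = 1.888

1.888 s


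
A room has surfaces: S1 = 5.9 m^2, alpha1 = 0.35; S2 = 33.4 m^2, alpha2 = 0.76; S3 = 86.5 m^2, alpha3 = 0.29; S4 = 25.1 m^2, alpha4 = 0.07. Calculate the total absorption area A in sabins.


Given surfaces:
  Surface 1: 5.9 * 0.35 = 2.065
  Surface 2: 33.4 * 0.76 = 25.384
  Surface 3: 86.5 * 0.29 = 25.085
  Surface 4: 25.1 * 0.07 = 1.757
Formula: A = sum(Si * alpha_i)
A = 2.065 + 25.384 + 25.085 + 1.757
A = 54.29

54.29 sabins


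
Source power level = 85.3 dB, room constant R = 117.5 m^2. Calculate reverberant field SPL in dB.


Given values:
  Lw = 85.3 dB, R = 117.5 m^2
Formula: SPL = Lw + 10 * log10(4 / R)
Compute 4 / R = 4 / 117.5 = 0.034043
Compute 10 * log10(0.034043) = -14.6797
SPL = 85.3 + (-14.6797) = 70.62

70.62 dB


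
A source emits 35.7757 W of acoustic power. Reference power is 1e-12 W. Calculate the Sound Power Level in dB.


Given values:
  W = 35.7757 W
  W_ref = 1e-12 W
Formula: SWL = 10 * log10(W / W_ref)
Compute ratio: W / W_ref = 35775700000000
Compute log10: log10(35775700000000) = 13.553588
Multiply: SWL = 10 * 13.553588 = 135.54

135.54 dB


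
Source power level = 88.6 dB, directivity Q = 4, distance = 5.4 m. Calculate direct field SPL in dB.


Given values:
  Lw = 88.6 dB, Q = 4, r = 5.4 m
Formula: SPL = Lw + 10 * log10(Q / (4 * pi * r^2))
Compute 4 * pi * r^2 = 4 * pi * 5.4^2 = 366.4354
Compute Q / denom = 4 / 366.4354 = 0.01091598
Compute 10 * log10(0.01091598) = -19.6194
SPL = 88.6 + (-19.6194) = 68.98

68.98 dB


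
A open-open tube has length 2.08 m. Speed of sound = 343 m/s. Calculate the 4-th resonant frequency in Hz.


Given values:
  Tube type: open-open, L = 2.08 m, c = 343 m/s, n = 4
Formula: f_n = n * c / (2 * L)
Compute 2 * L = 2 * 2.08 = 4.16
f = 4 * 343 / 4.16
f = 329.81

329.81 Hz


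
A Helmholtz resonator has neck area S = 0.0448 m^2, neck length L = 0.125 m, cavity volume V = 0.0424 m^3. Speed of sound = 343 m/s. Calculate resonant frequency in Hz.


Given values:
  S = 0.0448 m^2, L = 0.125 m, V = 0.0424 m^3, c = 343 m/s
Formula: f = (c / (2*pi)) * sqrt(S / (V * L))
Compute V * L = 0.0424 * 0.125 = 0.0053
Compute S / (V * L) = 0.0448 / 0.0053 = 8.4528
Compute sqrt(8.4528) = 2.90737
Compute c / (2*pi) = 343 / 6.283185 = 54.590148
f = 54.590148 * 2.90737 = 158.71

158.71 Hz


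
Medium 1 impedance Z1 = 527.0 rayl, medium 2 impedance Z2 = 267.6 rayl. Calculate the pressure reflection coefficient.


Given values:
  Z1 = 527.0 rayl, Z2 = 267.6 rayl
Formula: R = (Z2 - Z1) / (Z2 + Z1)
Numerator: Z2 - Z1 = 267.6 - 527.0 = -259.4
Denominator: Z2 + Z1 = 267.6 + 527.0 = 794.6
R = -259.4 / 794.6 = -0.3265

-0.3265


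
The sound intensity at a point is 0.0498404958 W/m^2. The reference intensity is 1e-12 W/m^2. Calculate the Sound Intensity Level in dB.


Given values:
  I = 0.0498404958 W/m^2
  I_ref = 1e-12 W/m^2
Formula: SIL = 10 * log10(I / I_ref)
Compute ratio: I / I_ref = 49840495800
Compute log10: log10(49840495800) = 10.697582
Multiply: SIL = 10 * 10.697582 = 106.98

106.98 dB


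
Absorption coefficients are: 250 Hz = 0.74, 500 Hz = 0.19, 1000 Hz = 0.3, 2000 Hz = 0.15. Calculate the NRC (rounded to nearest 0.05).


Given values:
  a_250 = 0.74, a_500 = 0.19
  a_1000 = 0.3, a_2000 = 0.15
Formula: NRC = (a250 + a500 + a1000 + a2000) / 4
Sum = 0.74 + 0.19 + 0.3 + 0.15 = 1.38
NRC = 1.38 / 4 = 0.345
Rounded to nearest 0.05: 0.35

0.35


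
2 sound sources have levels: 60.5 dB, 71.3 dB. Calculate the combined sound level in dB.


Formula: L_total = 10 * log10( sum(10^(Li/10)) )
  Source 1: 10^(60.5/10) = 1122018.4543
  Source 2: 10^(71.3/10) = 13489628.8259
Sum of linear values = 14611647.2802
L_total = 10 * log10(14611647.2802) = 71.65

71.65 dB


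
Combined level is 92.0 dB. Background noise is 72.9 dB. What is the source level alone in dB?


Given values:
  L_total = 92.0 dB, L_bg = 72.9 dB
Formula: L_source = 10 * log10(10^(L_total/10) - 10^(L_bg/10))
Convert to linear:
  10^(92.0/10) = 1584893192.4611
  10^(72.9/10) = 19498445.9976
Difference: 1584893192.4611 - 19498445.9976 = 1565394746.4635
L_source = 10 * log10(1565394746.4635) = 91.95

91.95 dB


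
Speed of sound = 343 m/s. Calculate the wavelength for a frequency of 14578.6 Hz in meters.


Given values:
  c = 343 m/s, f = 14578.6 Hz
Formula: lambda = c / f
lambda = 343 / 14578.6
lambda = 0.0235

0.0235 m


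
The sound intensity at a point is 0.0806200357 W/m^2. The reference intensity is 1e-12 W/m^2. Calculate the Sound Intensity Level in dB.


Given values:
  I = 0.0806200357 W/m^2
  I_ref = 1e-12 W/m^2
Formula: SIL = 10 * log10(I / I_ref)
Compute ratio: I / I_ref = 80620035700
Compute log10: log10(80620035700) = 10.906443
Multiply: SIL = 10 * 10.906443 = 109.06

109.06 dB


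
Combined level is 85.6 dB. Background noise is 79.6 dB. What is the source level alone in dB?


Given values:
  L_total = 85.6 dB, L_bg = 79.6 dB
Formula: L_source = 10 * log10(10^(L_total/10) - 10^(L_bg/10))
Convert to linear:
  10^(85.6/10) = 363078054.7701
  10^(79.6/10) = 91201083.9356
Difference: 363078054.7701 - 91201083.9356 = 271876970.8345
L_source = 10 * log10(271876970.8345) = 84.34

84.34 dB


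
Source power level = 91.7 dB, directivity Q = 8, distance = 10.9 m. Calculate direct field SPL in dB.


Given values:
  Lw = 91.7 dB, Q = 8, r = 10.9 m
Formula: SPL = Lw + 10 * log10(Q / (4 * pi * r^2))
Compute 4 * pi * r^2 = 4 * pi * 10.9^2 = 1493.0105
Compute Q / denom = 8 / 1493.0105 = 0.0053583
Compute 10 * log10(0.0053583) = -22.7097
SPL = 91.7 + (-22.7097) = 68.99

68.99 dB


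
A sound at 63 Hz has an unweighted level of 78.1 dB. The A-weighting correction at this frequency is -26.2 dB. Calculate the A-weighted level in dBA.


Given values:
  SPL = 78.1 dB
  A-weighting at 63 Hz = -26.2 dB
Formula: L_A = SPL + A_weight
L_A = 78.1 + (-26.2)
L_A = 51.9

51.9 dBA


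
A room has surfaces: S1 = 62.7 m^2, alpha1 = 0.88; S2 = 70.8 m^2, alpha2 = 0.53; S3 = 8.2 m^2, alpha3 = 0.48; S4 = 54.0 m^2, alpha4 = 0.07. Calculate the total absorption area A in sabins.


Given surfaces:
  Surface 1: 62.7 * 0.88 = 55.176
  Surface 2: 70.8 * 0.53 = 37.524
  Surface 3: 8.2 * 0.48 = 3.936
  Surface 4: 54.0 * 0.07 = 3.78
Formula: A = sum(Si * alpha_i)
A = 55.176 + 37.524 + 3.936 + 3.78
A = 100.42

100.42 sabins


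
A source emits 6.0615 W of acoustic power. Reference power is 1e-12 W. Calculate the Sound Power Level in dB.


Given values:
  W = 6.0615 W
  W_ref = 1e-12 W
Formula: SWL = 10 * log10(W / W_ref)
Compute ratio: W / W_ref = 6061500000000
Compute log10: log10(6061500000000) = 12.78258
Multiply: SWL = 10 * 12.78258 = 127.83

127.83 dB


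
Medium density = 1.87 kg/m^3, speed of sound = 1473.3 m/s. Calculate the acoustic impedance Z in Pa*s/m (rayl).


Given values:
  rho = 1.87 kg/m^3
  c = 1473.3 m/s
Formula: Z = rho * c
Z = 1.87 * 1473.3
Z = 2755.07

2755.07 rayl


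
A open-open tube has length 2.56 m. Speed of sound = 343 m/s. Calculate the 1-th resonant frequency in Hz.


Given values:
  Tube type: open-open, L = 2.56 m, c = 343 m/s, n = 1
Formula: f_n = n * c / (2 * L)
Compute 2 * L = 2 * 2.56 = 5.12
f = 1 * 343 / 5.12
f = 66.99

66.99 Hz


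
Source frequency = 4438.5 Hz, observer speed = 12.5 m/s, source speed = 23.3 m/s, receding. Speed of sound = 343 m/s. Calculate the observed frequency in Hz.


Given values:
  f_s = 4438.5 Hz, v_o = 12.5 m/s, v_s = 23.3 m/s
  Direction: receding
Formula: f_o = f_s * (c - v_o) / (c + v_s)
Numerator: c - v_o = 343 - 12.5 = 330.5
Denominator: c + v_s = 343 + 23.3 = 366.3
f_o = 4438.5 * 330.5 / 366.3 = 4004.71

4004.71 Hz


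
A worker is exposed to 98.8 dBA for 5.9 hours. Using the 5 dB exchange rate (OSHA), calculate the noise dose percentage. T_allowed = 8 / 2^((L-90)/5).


Given values:
  L = 98.8 dBA, T = 5.9 hours
Formula: T_allowed = 8 / 2^((L - 90) / 5)
Compute exponent: (98.8 - 90) / 5 = 1.76
Compute 2^(1.76) = 3.386981
T_allowed = 8 / 3.386981 = 2.361985 hours
Dose = (T / T_allowed) * 100
Dose = (5.9 / 2.361985) * 100 = 249.79

249.79 %


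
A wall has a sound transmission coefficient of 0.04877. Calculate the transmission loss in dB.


Given values:
  tau = 0.04877
Formula: TL = 10 * log10(1 / tau)
Compute 1 / tau = 1 / 0.04877 = 20.5044
Compute log10(20.5044) = 1.311847
TL = 10 * 1.311847 = 13.12

13.12 dB


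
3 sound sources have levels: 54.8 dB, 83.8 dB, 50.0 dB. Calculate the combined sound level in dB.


Formula: L_total = 10 * log10( sum(10^(Li/10)) )
  Source 1: 10^(54.8/10) = 301995.172
  Source 2: 10^(83.8/10) = 239883291.9019
  Source 3: 10^(50.0/10) = 100000.0
Sum of linear values = 240285287.0739
L_total = 10 * log10(240285287.0739) = 83.81

83.81 dB


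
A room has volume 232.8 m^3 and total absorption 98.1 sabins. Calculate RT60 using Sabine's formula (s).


Given values:
  V = 232.8 m^3
  A = 98.1 sabins
Formula: RT60 = 0.161 * V / A
Numerator: 0.161 * 232.8 = 37.4808
RT60 = 37.4808 / 98.1 = 0.382

0.382 s


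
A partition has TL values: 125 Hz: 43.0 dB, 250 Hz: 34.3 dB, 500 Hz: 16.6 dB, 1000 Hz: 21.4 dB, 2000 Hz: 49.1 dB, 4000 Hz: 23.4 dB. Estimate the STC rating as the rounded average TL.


Given TL values at each frequency:
  125 Hz: 43.0 dB
  250 Hz: 34.3 dB
  500 Hz: 16.6 dB
  1000 Hz: 21.4 dB
  2000 Hz: 49.1 dB
  4000 Hz: 23.4 dB
Formula: STC ~ round(average of TL values)
Sum = 43.0 + 34.3 + 16.6 + 21.4 + 49.1 + 23.4 = 187.8
Average = 187.8 / 6 = 31.3
Rounded: 31

31


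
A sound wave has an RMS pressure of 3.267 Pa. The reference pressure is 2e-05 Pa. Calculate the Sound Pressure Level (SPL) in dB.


Given values:
  p = 3.267 Pa
  p_ref = 2e-05 Pa
Formula: SPL = 20 * log10(p / p_ref)
Compute ratio: p / p_ref = 3.267 / 2e-05 = 163350
Compute log10: log10(163350) = 5.213119
Multiply: SPL = 20 * 5.213119 = 104.26

104.26 dB


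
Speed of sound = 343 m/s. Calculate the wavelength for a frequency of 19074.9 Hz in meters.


Given values:
  c = 343 m/s, f = 19074.9 Hz
Formula: lambda = c / f
lambda = 343 / 19074.9
lambda = 0.018

0.018 m


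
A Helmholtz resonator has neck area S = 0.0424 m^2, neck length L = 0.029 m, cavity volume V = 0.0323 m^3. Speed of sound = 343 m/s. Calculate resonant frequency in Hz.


Given values:
  S = 0.0424 m^2, L = 0.029 m, V = 0.0323 m^3, c = 343 m/s
Formula: f = (c / (2*pi)) * sqrt(S / (V * L))
Compute V * L = 0.0323 * 0.029 = 0.0009367
Compute S / (V * L) = 0.0424 / 0.0009367 = 45.2653
Compute sqrt(45.2653) = 6.727949
Compute c / (2*pi) = 343 / 6.283185 = 54.590148
f = 54.590148 * 6.727949 = 367.28

367.28 Hz


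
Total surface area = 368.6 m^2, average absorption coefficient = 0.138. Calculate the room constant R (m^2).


Given values:
  S = 368.6 m^2, alpha = 0.138
Formula: R = S * alpha / (1 - alpha)
Numerator: 368.6 * 0.138 = 50.8668
Denominator: 1 - 0.138 = 0.862
R = 50.8668 / 0.862 = 59.01

59.01 m^2


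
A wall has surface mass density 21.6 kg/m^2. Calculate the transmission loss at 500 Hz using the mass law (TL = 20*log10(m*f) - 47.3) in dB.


Given values:
  m = 21.6 kg/m^2, f = 500 Hz
Formula: TL = 20 * log10(m * f) - 47.3
Compute m * f = 21.6 * 500 = 10800.0
Compute log10(10800.0) = 4.033424
Compute 20 * 4.033424 = 80.6685
TL = 80.6685 - 47.3 = 33.37

33.37 dB


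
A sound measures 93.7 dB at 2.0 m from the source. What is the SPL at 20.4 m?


Given values:
  SPL1 = 93.7 dB, r1 = 2.0 m, r2 = 20.4 m
Formula: SPL2 = SPL1 - 20 * log10(r2 / r1)
Compute ratio: r2 / r1 = 20.4 / 2.0 = 10.2
Compute log10: log10(10.2) = 1.0086
Compute drop: 20 * 1.0086 = 20.172
SPL2 = 93.7 - 20.172 = 73.53

73.53 dB


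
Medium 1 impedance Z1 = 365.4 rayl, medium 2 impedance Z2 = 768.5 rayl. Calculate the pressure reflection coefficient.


Given values:
  Z1 = 365.4 rayl, Z2 = 768.5 rayl
Formula: R = (Z2 - Z1) / (Z2 + Z1)
Numerator: Z2 - Z1 = 768.5 - 365.4 = 403.1
Denominator: Z2 + Z1 = 768.5 + 365.4 = 1133.9
R = 403.1 / 1133.9 = 0.3555

0.3555


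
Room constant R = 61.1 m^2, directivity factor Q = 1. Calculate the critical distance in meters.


Given values:
  R = 61.1 m^2, Q = 1
Formula: d_c = 0.141 * sqrt(Q * R)
Compute Q * R = 1 * 61.1 = 61.1
Compute sqrt(61.1) = 7.8166
d_c = 0.141 * 7.8166 = 1.102

1.102 m


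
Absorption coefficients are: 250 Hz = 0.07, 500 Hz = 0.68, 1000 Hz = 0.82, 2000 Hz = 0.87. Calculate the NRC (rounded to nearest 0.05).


Given values:
  a_250 = 0.07, a_500 = 0.68
  a_1000 = 0.82, a_2000 = 0.87
Formula: NRC = (a250 + a500 + a1000 + a2000) / 4
Sum = 0.07 + 0.68 + 0.82 + 0.87 = 2.44
NRC = 2.44 / 4 = 0.61
Rounded to nearest 0.05: 0.6

0.6


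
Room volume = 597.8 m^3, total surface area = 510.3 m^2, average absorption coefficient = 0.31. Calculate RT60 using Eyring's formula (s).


Given values:
  V = 597.8 m^3, S = 510.3 m^2, alpha = 0.31
Formula: RT60 = 0.161 * V / (-S * ln(1 - alpha))
Compute ln(1 - 0.31) = ln(0.69) = -0.371064
Denominator: -510.3 * -0.371064 = 189.354
Numerator: 0.161 * 597.8 = 96.2458
RT60 = 96.2458 / 189.354 = 0.508

0.508 s


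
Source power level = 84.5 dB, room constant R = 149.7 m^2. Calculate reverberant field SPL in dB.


Given values:
  Lw = 84.5 dB, R = 149.7 m^2
Formula: SPL = Lw + 10 * log10(4 / R)
Compute 4 / R = 4 / 149.7 = 0.02672
Compute 10 * log10(0.02672) = -15.7316
SPL = 84.5 + (-15.7316) = 68.77

68.77 dB


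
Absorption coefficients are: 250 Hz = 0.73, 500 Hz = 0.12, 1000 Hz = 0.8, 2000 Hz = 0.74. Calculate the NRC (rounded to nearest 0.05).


Given values:
  a_250 = 0.73, a_500 = 0.12
  a_1000 = 0.8, a_2000 = 0.74
Formula: NRC = (a250 + a500 + a1000 + a2000) / 4
Sum = 0.73 + 0.12 + 0.8 + 0.74 = 2.39
NRC = 2.39 / 4 = 0.5975
Rounded to nearest 0.05: 0.6

0.6


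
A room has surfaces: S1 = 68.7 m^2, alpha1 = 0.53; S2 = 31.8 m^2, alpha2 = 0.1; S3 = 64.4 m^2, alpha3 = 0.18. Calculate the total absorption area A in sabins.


Given surfaces:
  Surface 1: 68.7 * 0.53 = 36.411
  Surface 2: 31.8 * 0.1 = 3.18
  Surface 3: 64.4 * 0.18 = 11.592
Formula: A = sum(Si * alpha_i)
A = 36.411 + 3.18 + 11.592
A = 51.18

51.18 sabins


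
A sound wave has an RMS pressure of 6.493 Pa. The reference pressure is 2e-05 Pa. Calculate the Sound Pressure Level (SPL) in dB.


Given values:
  p = 6.493 Pa
  p_ref = 2e-05 Pa
Formula: SPL = 20 * log10(p / p_ref)
Compute ratio: p / p_ref = 6.493 / 2e-05 = 324650
Compute log10: log10(324650) = 5.511415
Multiply: SPL = 20 * 5.511415 = 110.23

110.23 dB


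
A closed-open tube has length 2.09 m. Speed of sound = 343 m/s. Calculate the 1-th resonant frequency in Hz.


Given values:
  Tube type: closed-open, L = 2.09 m, c = 343 m/s, n = 1
Formula: f_n = (2n - 1) * c / (4 * L)
Compute 2n - 1 = 2*1 - 1 = 1
Compute 4 * L = 4 * 2.09 = 8.36
f = 1 * 343 / 8.36
f = 41.03

41.03 Hz


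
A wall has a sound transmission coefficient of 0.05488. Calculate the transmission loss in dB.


Given values:
  tau = 0.05488
Formula: TL = 10 * log10(1 / tau)
Compute 1 / tau = 1 / 0.05488 = 18.2216
Compute log10(18.2216) = 1.260587
TL = 10 * 1.260587 = 12.61

12.61 dB


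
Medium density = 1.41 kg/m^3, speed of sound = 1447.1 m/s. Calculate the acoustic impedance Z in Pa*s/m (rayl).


Given values:
  rho = 1.41 kg/m^3
  c = 1447.1 m/s
Formula: Z = rho * c
Z = 1.41 * 1447.1
Z = 2040.41

2040.41 rayl


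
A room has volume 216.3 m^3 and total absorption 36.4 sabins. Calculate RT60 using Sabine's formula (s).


Given values:
  V = 216.3 m^3
  A = 36.4 sabins
Formula: RT60 = 0.161 * V / A
Numerator: 0.161 * 216.3 = 34.8243
RT60 = 34.8243 / 36.4 = 0.957

0.957 s


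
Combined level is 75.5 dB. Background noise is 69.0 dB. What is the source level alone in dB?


Given values:
  L_total = 75.5 dB, L_bg = 69.0 dB
Formula: L_source = 10 * log10(10^(L_total/10) - 10^(L_bg/10))
Convert to linear:
  10^(75.5/10) = 35481338.9234
  10^(69.0/10) = 7943282.3472
Difference: 35481338.9234 - 7943282.3472 = 27538056.5762
L_source = 10 * log10(27538056.5762) = 74.4

74.4 dB


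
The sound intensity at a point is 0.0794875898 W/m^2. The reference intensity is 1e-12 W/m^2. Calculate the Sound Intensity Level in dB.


Given values:
  I = 0.0794875898 W/m^2
  I_ref = 1e-12 W/m^2
Formula: SIL = 10 * log10(I / I_ref)
Compute ratio: I / I_ref = 79487589800
Compute log10: log10(79487589800) = 10.900299
Multiply: SIL = 10 * 10.900299 = 109.0

109.0 dB


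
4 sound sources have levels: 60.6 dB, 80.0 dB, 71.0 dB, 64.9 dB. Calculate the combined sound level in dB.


Formula: L_total = 10 * log10( sum(10^(Li/10)) )
  Source 1: 10^(60.6/10) = 1148153.6215
  Source 2: 10^(80.0/10) = 100000000.0
  Source 3: 10^(71.0/10) = 12589254.1179
  Source 4: 10^(64.9/10) = 3090295.4325
Sum of linear values = 116827703.1719
L_total = 10 * log10(116827703.1719) = 80.68

80.68 dB


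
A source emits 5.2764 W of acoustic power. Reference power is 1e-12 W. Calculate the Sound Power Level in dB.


Given values:
  W = 5.2764 W
  W_ref = 1e-12 W
Formula: SWL = 10 * log10(W / W_ref)
Compute ratio: W / W_ref = 5276400000000
Compute log10: log10(5276400000000) = 12.722338
Multiply: SWL = 10 * 12.722338 = 127.22

127.22 dB


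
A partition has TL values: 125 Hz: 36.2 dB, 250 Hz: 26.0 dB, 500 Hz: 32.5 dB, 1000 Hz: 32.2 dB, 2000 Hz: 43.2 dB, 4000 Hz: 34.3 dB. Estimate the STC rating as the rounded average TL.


Given TL values at each frequency:
  125 Hz: 36.2 dB
  250 Hz: 26.0 dB
  500 Hz: 32.5 dB
  1000 Hz: 32.2 dB
  2000 Hz: 43.2 dB
  4000 Hz: 34.3 dB
Formula: STC ~ round(average of TL values)
Sum = 36.2 + 26.0 + 32.5 + 32.2 + 43.2 + 34.3 = 204.4
Average = 204.4 / 6 = 34.07
Rounded: 34

34


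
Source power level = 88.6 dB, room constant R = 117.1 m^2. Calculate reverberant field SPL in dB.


Given values:
  Lw = 88.6 dB, R = 117.1 m^2
Formula: SPL = Lw + 10 * log10(4 / R)
Compute 4 / R = 4 / 117.1 = 0.034159
Compute 10 * log10(0.034159) = -14.6649
SPL = 88.6 + (-14.6649) = 73.94

73.94 dB


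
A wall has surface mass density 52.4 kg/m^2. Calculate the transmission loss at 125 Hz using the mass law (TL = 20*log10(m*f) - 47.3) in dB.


Given values:
  m = 52.4 kg/m^2, f = 125 Hz
Formula: TL = 20 * log10(m * f) - 47.3
Compute m * f = 52.4 * 125 = 6550.0
Compute log10(6550.0) = 3.816241
Compute 20 * 3.816241 = 76.3248
TL = 76.3248 - 47.3 = 29.02

29.02 dB


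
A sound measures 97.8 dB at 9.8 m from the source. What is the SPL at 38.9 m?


Given values:
  SPL1 = 97.8 dB, r1 = 9.8 m, r2 = 38.9 m
Formula: SPL2 = SPL1 - 20 * log10(r2 / r1)
Compute ratio: r2 / r1 = 38.9 / 9.8 = 3.9694
Compute log10: log10(3.9694) = 0.598725
Compute drop: 20 * 0.598725 = 11.9745
SPL2 = 97.8 - 11.9745 = 85.83

85.83 dB


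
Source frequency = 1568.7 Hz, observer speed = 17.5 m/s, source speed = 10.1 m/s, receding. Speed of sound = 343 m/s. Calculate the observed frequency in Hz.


Given values:
  f_s = 1568.7 Hz, v_o = 17.5 m/s, v_s = 10.1 m/s
  Direction: receding
Formula: f_o = f_s * (c - v_o) / (c + v_s)
Numerator: c - v_o = 343 - 17.5 = 325.5
Denominator: c + v_s = 343 + 10.1 = 353.1
f_o = 1568.7 * 325.5 / 353.1 = 1446.08

1446.08 Hz
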